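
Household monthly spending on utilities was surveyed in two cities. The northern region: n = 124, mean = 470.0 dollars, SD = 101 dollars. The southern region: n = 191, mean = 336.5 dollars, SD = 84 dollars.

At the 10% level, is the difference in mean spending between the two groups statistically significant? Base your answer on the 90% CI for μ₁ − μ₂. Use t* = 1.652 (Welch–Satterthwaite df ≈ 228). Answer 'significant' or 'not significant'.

significant

SE₁ = s₁/√n₁ = 101/√124 = 9.0701; SE₂ = 84/√191 = 6.0780.
Independent samples, unequal variances: SE_diff = √(SE₁² + SE₂²) = √(82.26671401 + 36.942084) = 10.9183.
t* = 1.652, so margin of error = 1.652 × 10.9183 = 18.0370.
Difference in means = 470.0 − 336.5 = 133.5000.
133.5000 ± 18.0370 → (115.4630, 151.5370).
The interval (115.4630, 151.5370) does not contain 0, so the difference is significant.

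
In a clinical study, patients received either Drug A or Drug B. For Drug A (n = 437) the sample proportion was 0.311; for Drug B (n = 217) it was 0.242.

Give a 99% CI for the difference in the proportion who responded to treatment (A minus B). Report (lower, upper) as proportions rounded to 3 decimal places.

(-0.025, 0.163)

SE₁ = √(p̂₁(1−p̂₁)/n₁) = √(0.3110·0.6890/437) = 0.02214; SE₂ = √(0.2420·0.7580/217) = 0.02907.
Independent samples: SE of the difference = √(SE₁² + SE₂²) = √(0.0004901796 + 0.0008450649) = 0.03654.
z* for 99% confidence is 2.576, so the margin of error is 2.576 × 0.03654 = 0.09413.
Point estimate p̂₁ − p̂₂ = 0.3110 − 0.2420 = 0.0690.
0.0690 ± 0.09413 → (-0.025, 0.163).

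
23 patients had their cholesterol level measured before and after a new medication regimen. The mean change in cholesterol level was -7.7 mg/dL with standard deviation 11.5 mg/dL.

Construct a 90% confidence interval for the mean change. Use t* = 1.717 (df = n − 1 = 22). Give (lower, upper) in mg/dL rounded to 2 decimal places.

(-11.82, -3.58)

Paired design: SE = s_d/√n = 11.5/√23 = 2.3979.
t* = 1.717; margin of error = 1.717 × 2.3979 = 4.1172.
-7.7 ± 4.1172 → (-11.82, -3.58).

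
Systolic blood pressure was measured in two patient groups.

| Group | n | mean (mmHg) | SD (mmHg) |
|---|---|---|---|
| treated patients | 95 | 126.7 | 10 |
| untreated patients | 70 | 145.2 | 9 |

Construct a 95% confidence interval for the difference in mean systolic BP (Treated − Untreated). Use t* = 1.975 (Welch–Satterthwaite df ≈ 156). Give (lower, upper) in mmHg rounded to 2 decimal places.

Standard errors of each mean: 10/√95 = 1.0260 and 9/√70 = 1.0757.
SE(x̄₁ − x̄₂) = √(1.0260² + 1.0757²) = 1.4865 for independent samples with unequal variances.
With t* = 1.975, the margin is 1.975 × 1.4865 = 2.9358.
x̄₁ − x̄₂ = 126.7 − 145.2 = -18.5000; the interval is -18.5000 ± 2.9358 = (-21.44, -15.56).

(-21.44, -15.56)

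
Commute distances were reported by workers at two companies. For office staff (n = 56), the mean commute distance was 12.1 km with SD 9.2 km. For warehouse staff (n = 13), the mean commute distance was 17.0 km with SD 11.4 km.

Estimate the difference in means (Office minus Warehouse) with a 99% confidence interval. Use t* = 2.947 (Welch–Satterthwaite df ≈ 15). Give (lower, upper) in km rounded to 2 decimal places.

(-14.90, 5.10)

SE₁ = s₁/√n₁ = 9.2/√56 = 1.2294; SE₂ = 11.4/√13 = 3.1618.
Independent samples, unequal variances: SE_diff = √(SE₁² + SE₂²) = √(1.51142436 + 9.99697924) = 3.3924.
t* = 2.947, so margin of error = 2.947 × 3.3924 = 9.9974.
Difference in means = 12.1 − 17.0 = -4.9000.
-4.9000 ± 9.9974 → (-14.90, 5.10).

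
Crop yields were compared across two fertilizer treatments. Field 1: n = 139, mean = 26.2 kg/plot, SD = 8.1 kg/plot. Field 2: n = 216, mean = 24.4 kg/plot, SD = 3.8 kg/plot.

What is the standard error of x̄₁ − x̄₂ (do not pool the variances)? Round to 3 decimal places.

Standard errors of each mean: 8.1/√139 = 0.6870 and 3.8/√216 = 0.2586.
SE(x̄₁ − x̄₂) = √(0.6870² + 0.2586²) = 0.7341 for independent samples with unequal variances.

0.734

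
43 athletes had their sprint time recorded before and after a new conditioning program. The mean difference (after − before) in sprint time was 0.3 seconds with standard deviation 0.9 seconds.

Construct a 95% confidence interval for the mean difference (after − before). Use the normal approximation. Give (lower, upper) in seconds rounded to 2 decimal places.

(0.03, 0.57)

Paired design: SE = s_d/√n = 0.9/√43 = 0.1372.
z* = 1.960; margin of error = 1.960 × 0.1372 = 0.2689.
0.3 ± 0.2689 → (0.03, 0.57).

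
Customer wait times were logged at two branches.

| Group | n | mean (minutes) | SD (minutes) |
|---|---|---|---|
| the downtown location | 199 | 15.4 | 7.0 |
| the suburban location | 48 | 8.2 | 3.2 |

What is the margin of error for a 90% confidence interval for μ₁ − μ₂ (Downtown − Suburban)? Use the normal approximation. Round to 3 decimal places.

Per-group SEs: s₁/√n₁ = 7.0/√199 = 0.4962, s₂/√n₂ = 3.2/√48 = 0.4619.
Unpooled SE of the difference: √(0.24621444 + 0.21335161) = 0.6779.
Margin of error = z* · SE = 1.645 × 0.6779 = 1.1151.

1.115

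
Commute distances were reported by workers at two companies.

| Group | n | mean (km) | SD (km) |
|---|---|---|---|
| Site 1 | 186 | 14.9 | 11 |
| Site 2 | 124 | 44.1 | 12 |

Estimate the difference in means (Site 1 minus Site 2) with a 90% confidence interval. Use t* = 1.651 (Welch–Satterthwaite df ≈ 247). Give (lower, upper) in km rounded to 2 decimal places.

(-31.42, -26.98)

SE₁ = s₁/√n₁ = 11/√186 = 0.8066; SE₂ = 12/√124 = 1.0776.
Independent samples, unequal variances: SE_diff = √(SE₁² + SE₂²) = √(0.65060356 + 1.16122176) = 1.3460.
t* = 1.651, so margin of error = 1.651 × 1.3460 = 2.2222.
Difference in means = 14.9 − 44.1 = -29.2000.
-29.2000 ± 2.2222 → (-31.42, -26.98).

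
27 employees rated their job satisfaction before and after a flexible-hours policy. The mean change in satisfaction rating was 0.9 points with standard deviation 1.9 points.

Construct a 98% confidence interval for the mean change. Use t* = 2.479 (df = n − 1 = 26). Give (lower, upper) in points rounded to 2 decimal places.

This is a matched-pairs design, so SE = s_d/√n = 1.9/√27 = 0.3657.
Margin = 2.479 × 0.3657 = 0.9066; the interval is 0.9 ± 0.9066 = (-0.01, 1.81).

(-0.01, 1.81)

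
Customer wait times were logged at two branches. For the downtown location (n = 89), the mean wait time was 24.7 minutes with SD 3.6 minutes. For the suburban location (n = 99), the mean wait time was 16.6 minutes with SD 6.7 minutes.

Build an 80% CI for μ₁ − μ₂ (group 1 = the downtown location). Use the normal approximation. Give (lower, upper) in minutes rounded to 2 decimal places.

(7.11, 9.09)

SE₁ = s₁/√n₁ = 3.6/√89 = 0.3816; SE₂ = 6.7/√99 = 0.6734.
Independent samples, unequal variances: SE_diff = √(SE₁² + SE₂²) = √(0.14561856 + 0.45346756) = 0.7740.
z* = 1.282, so margin of error = 1.282 × 0.7740 = 0.9923.
Difference in means = 24.7 − 16.6 = 8.1000.
8.1000 ± 0.9923 → (7.11, 9.09).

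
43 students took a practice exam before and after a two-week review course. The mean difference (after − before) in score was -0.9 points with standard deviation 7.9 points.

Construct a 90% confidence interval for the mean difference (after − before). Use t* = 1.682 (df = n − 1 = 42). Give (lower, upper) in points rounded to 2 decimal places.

This is a matched-pairs design, so SE = s_d/√n = 7.9/√43 = 1.2047.
Margin = 1.682 × 1.2047 = 2.0263; the interval is -0.9 ± 2.0263 = (-2.93, 1.13).

(-2.93, 1.13)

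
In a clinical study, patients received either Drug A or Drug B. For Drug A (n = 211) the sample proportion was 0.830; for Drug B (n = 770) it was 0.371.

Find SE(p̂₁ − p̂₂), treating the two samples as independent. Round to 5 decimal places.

The two standard errors are √(0.8300×0.1700/211) = 0.02586 and √(0.3710×0.6290/770) = 0.01741.
Because the samples are independent, SE_diff = √(0.02586² + 0.01741²) = 0.03117.

0.03117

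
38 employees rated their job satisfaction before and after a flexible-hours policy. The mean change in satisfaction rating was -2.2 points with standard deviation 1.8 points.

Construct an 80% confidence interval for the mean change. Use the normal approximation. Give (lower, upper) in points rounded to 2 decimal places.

Paired design: SE = s_d/√n = 1.8/√38 = 0.2920.
z* = 1.282; margin of error = 1.282 × 0.2920 = 0.3743.
-2.2 ± 0.3743 → (-2.57, -1.83).

(-2.57, -1.83)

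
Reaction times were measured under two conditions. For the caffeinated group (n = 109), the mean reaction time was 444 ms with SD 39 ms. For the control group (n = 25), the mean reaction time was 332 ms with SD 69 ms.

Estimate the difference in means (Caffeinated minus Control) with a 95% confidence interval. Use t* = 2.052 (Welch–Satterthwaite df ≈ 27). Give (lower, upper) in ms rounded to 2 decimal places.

SE₁ = s₁/√n₁ = 39/√109 = 3.7355; SE₂ = 69/√25 = 13.8000.
Independent samples, unequal variances: SE_diff = √(SE₁² + SE₂²) = √(13.95396025 + 190.44) = 14.2966.
t* = 2.052, so margin of error = 2.052 × 14.2966 = 29.3366.
Difference in means = 444 − 332 = 112.0000.
112.0000 ± 29.3366 → (82.66, 141.34).

(82.66, 141.34)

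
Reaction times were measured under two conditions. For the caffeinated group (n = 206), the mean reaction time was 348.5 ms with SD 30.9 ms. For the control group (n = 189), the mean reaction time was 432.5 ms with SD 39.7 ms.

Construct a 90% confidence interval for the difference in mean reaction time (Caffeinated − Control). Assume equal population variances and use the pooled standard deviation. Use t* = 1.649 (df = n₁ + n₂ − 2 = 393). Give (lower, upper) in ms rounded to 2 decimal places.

s_p = √[((n₁−1)s₁² + (n₂−1)s₂²)/(n₁+n₂−2)] = √[(205·30.9² + 188·39.7²)/393] = 35.3838.
SE = 35.3838·√(1/206 + 1/189) = 3.5640.
With t* = 1.649, margin = 1.649 × 3.5640 = 5.8770.
x̄₁ − x̄₂ = 348.5 − 432.5 = -84.0000; interval -84.0000 ± 5.8770 = (-89.88, -78.12).

(-89.88, -78.12)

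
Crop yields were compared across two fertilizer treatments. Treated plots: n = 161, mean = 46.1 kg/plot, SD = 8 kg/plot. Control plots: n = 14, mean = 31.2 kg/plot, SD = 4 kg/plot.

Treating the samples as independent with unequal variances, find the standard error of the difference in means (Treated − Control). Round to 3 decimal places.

1.241

SE₁ = s₁/√n₁ = 8/√161 = 0.6305; SE₂ = 4/√14 = 1.0690.
Independent samples, unequal variances: SE_diff = √(SE₁² + SE₂²) = √(0.39753025 + 1.142761) = 1.2411.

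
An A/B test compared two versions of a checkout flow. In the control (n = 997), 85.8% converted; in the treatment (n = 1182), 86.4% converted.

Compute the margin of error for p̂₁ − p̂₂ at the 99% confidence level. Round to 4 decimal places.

0.0383

Each SE is √(p̂(1−p̂)/n): √(0.8580·0.1420/997) = 0.01105 and √(0.8640·0.1360/1182) = 0.00997.
SE(p̂₁ − p̂₂) = √(SE₁² + SE₂²) = √(0.0001221025 + 0.0000994009) = 0.01488, since the two samples are independent.
At 99% confidence z* = 2.576; margin = 2.576 × 0.01488 = 0.03833.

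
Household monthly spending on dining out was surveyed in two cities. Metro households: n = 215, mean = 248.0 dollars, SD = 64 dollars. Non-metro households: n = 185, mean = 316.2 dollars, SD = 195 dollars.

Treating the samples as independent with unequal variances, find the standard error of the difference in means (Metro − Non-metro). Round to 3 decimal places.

14.986

Standard errors of each mean: 64/√215 = 4.3648 and 195/√185 = 14.3367.
SE(x̄₁ − x̄₂) = √(4.3648² + 14.3367²) = 14.9864 for independent samples with unequal variances.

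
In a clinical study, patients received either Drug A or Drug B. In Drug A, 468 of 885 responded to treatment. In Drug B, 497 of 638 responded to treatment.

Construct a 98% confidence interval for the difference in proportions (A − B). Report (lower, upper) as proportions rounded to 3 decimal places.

(-0.305, -0.196)

p̂₁ = 468/885 = 0.5288 and p̂₂ = 497/638 = 0.7790.
SE₁ = √(p̂₁(1−p̂₁)/n₁) = √(0.5288·0.4712/885) = 0.01678; SE₂ = √(0.7790·0.2210/638) = 0.01643.
Independent samples: SE of the difference = √(SE₁² + SE₂²) = √(0.0002815684 + 0.0002699449) = 0.02348.
z* for 98% confidence is 2.326, so the margin of error is 2.326 × 0.02348 = 0.05461.
Point estimate p̂₁ − p̂₂ = 0.5288 − 0.7790 = -0.2502.
-0.2502 ± 0.05461 → (-0.305, -0.196).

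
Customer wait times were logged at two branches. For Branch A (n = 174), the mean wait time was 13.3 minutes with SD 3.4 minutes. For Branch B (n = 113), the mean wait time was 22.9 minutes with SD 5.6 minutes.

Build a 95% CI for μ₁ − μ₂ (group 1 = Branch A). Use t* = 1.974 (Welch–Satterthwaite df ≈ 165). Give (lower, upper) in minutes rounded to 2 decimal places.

Per-group SEs: s₁/√n₁ = 3.4/√174 = 0.2578, s₂/√n₂ = 5.6/√113 = 0.5268.
Unpooled SE of the difference: √(0.06646084 + 0.27751824) = 0.5865.
Margin of error = t* · SE = 1.974 × 0.5865 = 1.1578.
x̄₁ − x̄₂ = 13.3 − 22.9 = -9.6000.
CI: -9.6000 ± 1.1578 = (-10.76, -8.44).

(-10.76, -8.44)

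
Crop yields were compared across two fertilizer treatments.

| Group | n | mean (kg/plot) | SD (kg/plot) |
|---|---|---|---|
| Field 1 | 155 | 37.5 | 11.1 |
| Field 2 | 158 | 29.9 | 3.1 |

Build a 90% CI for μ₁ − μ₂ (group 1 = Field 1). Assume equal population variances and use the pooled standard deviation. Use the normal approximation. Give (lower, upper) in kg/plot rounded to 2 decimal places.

Pooled variance s_p² = [154·11.1² + 157·3.1²] / (155+158−2) = 65.8621, so s_p = 8.1155.
SE_diff = s_p·√(1/n₁ + 1/n₂) = 8.1155·√(1/155 + 1/158) = 0.9175.
z* = 1.645; margin = 1.645 × 0.9175 = 1.5093.
Difference = 37.5 − 29.9 = 7.6000.
7.6000 ± 1.5093 → (6.09, 9.11).

(6.09, 9.11)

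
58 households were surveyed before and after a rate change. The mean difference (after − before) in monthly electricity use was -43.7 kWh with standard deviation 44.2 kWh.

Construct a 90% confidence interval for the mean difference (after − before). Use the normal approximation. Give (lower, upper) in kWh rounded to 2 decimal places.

(-53.25, -34.15)

This is a matched-pairs design, so SE = s_d/√n = 44.2/√58 = 5.8037.
Margin = 1.645 × 5.8037 = 9.5471; the interval is -43.7 ± 9.5471 = (-53.25, -34.15).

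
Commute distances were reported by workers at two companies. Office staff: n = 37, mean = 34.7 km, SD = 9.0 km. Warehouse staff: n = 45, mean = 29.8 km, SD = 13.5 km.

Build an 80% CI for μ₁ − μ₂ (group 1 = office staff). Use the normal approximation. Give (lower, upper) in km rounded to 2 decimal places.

(1.70, 8.10)

SE₁ = s₁/√n₁ = 9.0/√37 = 1.4796; SE₂ = 13.5/√45 = 2.0125.
Independent samples, unequal variances: SE_diff = √(SE₁² + SE₂²) = √(2.18921616 + 4.05015625) = 2.4979.
z* = 1.282, so margin of error = 1.282 × 2.4979 = 3.2023.
Difference in means = 34.7 − 29.8 = 4.9000.
4.9000 ± 3.2023 → (1.70, 8.10).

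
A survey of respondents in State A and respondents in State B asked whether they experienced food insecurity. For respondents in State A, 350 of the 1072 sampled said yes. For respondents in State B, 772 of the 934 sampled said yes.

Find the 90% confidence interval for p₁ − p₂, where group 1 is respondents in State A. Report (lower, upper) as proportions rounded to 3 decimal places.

First, p̂₁ = 350/1072 = 0.3265; p̂₂ = 772/934 = 0.8266.
The two standard errors are √(0.3265×0.6735/1072) = 0.01432 and √(0.8266×0.1734/934) = 0.01239.
Because the samples are independent, SE_diff = √(0.01432² + 0.01239²) = 0.01894.
Using z* = 1.645 for 90%, ME = 1.645 × 0.01894 = 0.03116.
p̂₁ − p̂₂ = -0.5001; interval -0.5001 ± 0.03116 gives (-0.531, -0.469).

(-0.531, -0.469)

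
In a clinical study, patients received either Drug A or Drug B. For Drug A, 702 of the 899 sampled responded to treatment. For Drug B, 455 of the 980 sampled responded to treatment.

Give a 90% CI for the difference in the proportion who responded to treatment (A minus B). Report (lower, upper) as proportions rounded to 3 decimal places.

(0.282, 0.351)

p̂₁ = 702/899 = 0.7809 and p̂₂ = 455/980 = 0.4643.
SE₁ = √(p̂₁(1−p̂₁)/n₁) = √(0.7809·0.2191/899) = 0.01380; SE₂ = √(0.4643·0.5357/980) = 0.01593.
Independent samples: SE of the difference = √(SE₁² + SE₂²) = √(0.00019044 + 0.0002537649) = 0.02108.
z* for 90% confidence is 1.645, so the margin of error is 1.645 × 0.02108 = 0.03468.
Point estimate p̂₁ − p̂₂ = 0.7809 − 0.4643 = 0.3166.
0.3166 ± 0.03468 → (0.282, 0.351).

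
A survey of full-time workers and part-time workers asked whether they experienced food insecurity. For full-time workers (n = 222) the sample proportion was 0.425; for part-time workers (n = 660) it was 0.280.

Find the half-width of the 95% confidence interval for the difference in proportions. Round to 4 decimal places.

Each SE is √(p̂(1−p̂)/n): √(0.4250·0.5750/222) = 0.03318 and √(0.2800·0.7200/660) = 0.01748.
SE(p̂₁ − p̂₂) = √(SE₁² + SE₂²) = √(0.0011009124 + 0.0003055504) = 0.03750, since the two samples are independent.
At 95% confidence z* = 1.960; margin = 1.960 × 0.03750 = 0.07350.

0.0735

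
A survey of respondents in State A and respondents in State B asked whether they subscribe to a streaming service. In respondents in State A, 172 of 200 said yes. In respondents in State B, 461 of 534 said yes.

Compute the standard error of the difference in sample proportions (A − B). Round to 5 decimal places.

Sample proportions: 172/200 = 0.8600, 461/534 = 0.8633.
Each SE is √(p̂(1−p̂)/n): √(0.8600·0.1400/200) = 0.02454 and √(0.8633·0.1367/534) = 0.01487.
SE(p̂₁ − p̂₂) = √(SE₁² + SE₂²) = √(0.0006022116 + 0.0002211169) = 0.02869, since the two samples are independent.

0.02869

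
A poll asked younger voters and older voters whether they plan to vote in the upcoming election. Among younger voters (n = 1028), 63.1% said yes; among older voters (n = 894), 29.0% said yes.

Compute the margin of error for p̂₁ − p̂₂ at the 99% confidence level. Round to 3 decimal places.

0.055

The two standard errors are √(0.6310×0.3690/1028) = 0.01505 and √(0.2900×0.7100/894) = 0.01518.
Because the samples are independent, SE_diff = √(0.01505² + 0.01518²) = 0.02138.
Using z* = 2.576 for 99%, ME = 2.576 × 0.02138 = 0.05507.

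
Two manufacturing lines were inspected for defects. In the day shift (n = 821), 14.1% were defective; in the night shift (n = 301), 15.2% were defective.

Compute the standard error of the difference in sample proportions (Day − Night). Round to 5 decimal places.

The two standard errors are √(0.1410×0.8590/821) = 0.01215 and √(0.1520×0.8480/301) = 0.02069.
Because the samples are independent, SE_diff = √(0.01215² + 0.02069²) = 0.02399.

0.02399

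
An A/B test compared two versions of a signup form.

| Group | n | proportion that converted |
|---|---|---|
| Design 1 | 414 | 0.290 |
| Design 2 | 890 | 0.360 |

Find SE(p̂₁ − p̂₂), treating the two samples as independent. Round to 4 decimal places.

0.0275

SE₁ = √(p̂₁(1−p̂₁)/n₁) = √(0.2900·0.7100/414) = 0.02230; SE₂ = √(0.3600·0.6400/890) = 0.01609.
Independent samples: SE of the difference = √(SE₁² + SE₂²) = √(0.00049729 + 0.0002588881) = 0.02750.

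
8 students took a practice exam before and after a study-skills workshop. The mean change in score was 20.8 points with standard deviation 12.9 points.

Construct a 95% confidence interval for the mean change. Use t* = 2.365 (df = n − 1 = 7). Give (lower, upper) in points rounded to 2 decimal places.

Paired design: SE = s_d/√n = 12.9/√8 = 4.5608.
t* = 2.365; margin of error = 2.365 × 4.5608 = 10.7863.
20.8 ± 10.7863 → (10.01, 31.59).

(10.01, 31.59)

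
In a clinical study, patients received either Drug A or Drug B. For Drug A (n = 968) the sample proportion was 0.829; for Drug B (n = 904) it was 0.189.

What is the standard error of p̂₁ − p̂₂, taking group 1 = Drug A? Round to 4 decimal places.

Each SE is √(p̂(1−p̂)/n): √(0.8290·0.1710/968) = 0.01210 and √(0.1890·0.8110/904) = 0.01302.
SE(p̂₁ − p̂₂) = √(SE₁² + SE₂²) = √(0.00014641 + 0.0001695204) = 0.01777, since the two samples are independent.

0.0178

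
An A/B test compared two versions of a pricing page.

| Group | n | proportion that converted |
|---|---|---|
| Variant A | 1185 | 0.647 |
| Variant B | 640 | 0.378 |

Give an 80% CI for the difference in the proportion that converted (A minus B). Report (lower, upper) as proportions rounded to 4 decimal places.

SE₁ = √(p̂₁(1−p̂₁)/n₁) = √(0.6470·0.3530/1185) = 0.01388; SE₂ = √(0.3780·0.6220/640) = 0.01917.
Independent samples: SE of the difference = √(SE₁² + SE₂²) = √(0.0001926544 + 0.0003674889) = 0.02367.
z* for 80% confidence is 1.282, so the margin of error is 1.282 × 0.02367 = 0.03034.
Point estimate p̂₁ − p̂₂ = 0.6470 − 0.3780 = 0.2690.
0.2690 ± 0.03034 → (0.2387, 0.2993).

(0.2387, 0.2993)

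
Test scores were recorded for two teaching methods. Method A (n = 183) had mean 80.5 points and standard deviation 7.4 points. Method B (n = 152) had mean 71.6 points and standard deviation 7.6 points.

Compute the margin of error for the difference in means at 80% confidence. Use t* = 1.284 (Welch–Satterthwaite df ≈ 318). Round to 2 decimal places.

1.06

Per-group SEs: s₁/√n₁ = 7.4/√183 = 0.5470, s₂/√n₂ = 7.6/√152 = 0.6164.
Unpooled SE of the difference: √(0.299209 + 0.37994896) = 0.8241.
Margin of error = t* · SE = 1.284 × 0.8241 = 1.0581.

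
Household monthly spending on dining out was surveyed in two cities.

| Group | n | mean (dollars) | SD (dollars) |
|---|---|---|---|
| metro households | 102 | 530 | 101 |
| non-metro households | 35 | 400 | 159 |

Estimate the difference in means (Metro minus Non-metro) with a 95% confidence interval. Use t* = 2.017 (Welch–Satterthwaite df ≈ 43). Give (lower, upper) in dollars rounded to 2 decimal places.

Per-group SEs: s₁/√n₁ = 101/√102 = 10.0005, s₂/√n₂ = 159/√35 = 26.8759.
Unpooled SE of the difference: √(100.01000025 + 722.31400081) = 28.6762.
Margin of error = t* · SE = 2.017 × 28.6762 = 57.8399.
x̄₁ − x̄₂ = 530 − 400 = 130.0000.
CI: 130.0000 ± 57.8399 = (72.16, 187.84).

(72.16, 187.84)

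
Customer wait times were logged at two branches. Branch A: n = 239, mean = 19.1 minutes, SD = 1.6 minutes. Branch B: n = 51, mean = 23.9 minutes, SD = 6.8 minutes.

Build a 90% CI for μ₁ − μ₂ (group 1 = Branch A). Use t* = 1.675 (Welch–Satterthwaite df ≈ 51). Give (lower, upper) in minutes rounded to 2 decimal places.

(-6.40, -3.20)

Standard errors of each mean: 1.6/√239 = 0.1035 and 6.8/√51 = 0.9522.
SE(x̄₁ − x̄₂) = √(0.1035² + 0.9522²) = 0.9578 for independent samples with unequal variances.
With t* = 1.675, the margin is 1.675 × 0.9578 = 1.6043.
x̄₁ − x̄₂ = 19.1 − 23.9 = -4.8000; the interval is -4.8000 ± 1.6043 = (-6.40, -3.20).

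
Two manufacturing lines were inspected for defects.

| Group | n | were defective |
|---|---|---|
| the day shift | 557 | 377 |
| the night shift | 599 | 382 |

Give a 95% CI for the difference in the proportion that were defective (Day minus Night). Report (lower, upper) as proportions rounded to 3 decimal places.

p̂₁ = 377/557 = 0.6768 and p̂₂ = 382/599 = 0.6377.
SE₁ = √(p̂₁(1−p̂₁)/n₁) = √(0.6768·0.3232/557) = 0.01982; SE₂ = √(0.6377·0.3623/599) = 0.01964.
Independent samples: SE of the difference = √(SE₁² + SE₂²) = √(0.0003928324 + 0.0003857296) = 0.02790.
z* for 95% confidence is 1.960, so the margin of error is 1.960 × 0.02790 = 0.05468.
Point estimate p̂₁ − p̂₂ = 0.6768 − 0.6377 = 0.0391.
0.0391 ± 0.05468 → (-0.016, 0.094).

(-0.016, 0.094)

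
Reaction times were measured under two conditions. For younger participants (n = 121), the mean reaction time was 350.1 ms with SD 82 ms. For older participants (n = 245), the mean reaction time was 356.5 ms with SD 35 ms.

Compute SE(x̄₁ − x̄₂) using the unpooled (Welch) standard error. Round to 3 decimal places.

Per-group SEs: s₁/√n₁ = 82/√121 = 7.4545, s₂/√n₂ = 35/√245 = 2.2361.
Unpooled SE of the difference: √(55.56957025 + 5.00014321) = 7.7827.

7.783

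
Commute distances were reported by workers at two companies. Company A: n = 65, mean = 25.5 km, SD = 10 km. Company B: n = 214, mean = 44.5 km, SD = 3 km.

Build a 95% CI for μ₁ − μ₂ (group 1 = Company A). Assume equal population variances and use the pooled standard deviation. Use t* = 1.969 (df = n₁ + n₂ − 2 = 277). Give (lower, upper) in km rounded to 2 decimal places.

Pooled variance s_p² = [64·10² + 213·3²] / (65+214−2) = 30.0253, so s_p = 5.4795.
SE_diff = s_p·√(1/n₁ + 1/n₂) = 5.4795·√(1/65 + 1/214) = 0.7760.
t* = 1.969; margin = 1.969 × 0.7760 = 1.5279.
Difference = 25.5 − 44.5 = -19.0000.
-19.0000 ± 1.5279 → (-20.53, -17.47).

(-20.53, -17.47)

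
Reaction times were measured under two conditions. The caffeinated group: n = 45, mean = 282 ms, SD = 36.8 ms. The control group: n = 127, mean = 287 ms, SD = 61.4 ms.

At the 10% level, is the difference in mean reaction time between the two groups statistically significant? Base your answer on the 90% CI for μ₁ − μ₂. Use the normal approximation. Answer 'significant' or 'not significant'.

not significant

Standard errors of each mean: 36.8/√45 = 5.4858 and 61.4/√127 = 5.4484.
SE(x̄₁ − x̄₂) = √(5.4858² + 5.4484²) = 7.7317 for independent samples with unequal variances.
With z* = 1.645, the margin is 1.645 × 7.7317 = 12.7186.
x̄₁ − x̄₂ = 282 − 287 = -5.0000; the interval is -5.0000 ± 12.7186 = (-17.7186, 7.7186).
The interval (-17.7186, 7.7186) contains 0, so the difference is not significant.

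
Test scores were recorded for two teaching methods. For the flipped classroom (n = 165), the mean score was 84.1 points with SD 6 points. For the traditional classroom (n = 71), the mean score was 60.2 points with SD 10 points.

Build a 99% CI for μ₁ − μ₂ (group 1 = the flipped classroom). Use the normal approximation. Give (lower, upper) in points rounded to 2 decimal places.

(20.61, 27.19)

Standard errors of each mean: 6/√165 = 0.4671 and 10/√71 = 1.1868.
SE(x̄₁ − x̄₂) = √(0.4671² + 1.1868²) = 1.2754 for independent samples with unequal variances.
With z* = 2.576, the margin is 2.576 × 1.2754 = 3.2854.
x̄₁ − x̄₂ = 84.1 − 60.2 = 23.9000; the interval is 23.9000 ± 3.2854 = (20.61, 27.19).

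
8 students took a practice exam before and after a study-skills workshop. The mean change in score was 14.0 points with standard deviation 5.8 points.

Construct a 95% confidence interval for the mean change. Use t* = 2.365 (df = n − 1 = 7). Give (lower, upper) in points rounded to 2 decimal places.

This is a matched-pairs design, so SE = s_d/√n = 5.8/√8 = 2.0506.
Margin = 2.365 × 2.0506 = 4.8497; the interval is 14.0 ± 4.8497 = (9.15, 18.85).

(9.15, 18.85)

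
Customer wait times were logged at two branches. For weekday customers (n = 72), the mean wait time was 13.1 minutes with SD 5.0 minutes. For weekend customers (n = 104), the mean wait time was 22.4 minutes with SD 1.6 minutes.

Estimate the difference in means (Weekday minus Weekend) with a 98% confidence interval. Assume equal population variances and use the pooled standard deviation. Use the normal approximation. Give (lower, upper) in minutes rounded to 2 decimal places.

s_p = √[((n₁−1)s₁² + (n₂−1)s₂²)/(n₁+n₂−2)] = √[(71·5.0² + 103·1.6²)/174] = 3.4229.
SE = 3.4229·√(1/72 + 1/104) = 0.5248.
With z* = 2.326, margin = 2.326 × 0.5248 = 1.2207.
x̄₁ − x̄₂ = 13.1 − 22.4 = -9.3000; interval -9.3000 ± 1.2207 = (-10.52, -8.08).

(-10.52, -8.08)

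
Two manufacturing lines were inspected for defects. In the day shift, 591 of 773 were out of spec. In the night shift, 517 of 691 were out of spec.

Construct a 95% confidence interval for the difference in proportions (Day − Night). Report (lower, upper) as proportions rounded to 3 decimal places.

(-0.028, 0.060)

First, p̂₁ = 591/773 = 0.7646; p̂₂ = 517/691 = 0.7482.
The two standard errors are √(0.7646×0.2354/773) = 0.01526 and √(0.7482×0.2518/691) = 0.01651.
Because the samples are independent, SE_diff = √(0.01526² + 0.01651²) = 0.02248.
Using z* = 1.960 for 95%, ME = 1.960 × 0.02248 = 0.04406.
p̂₁ − p̂₂ = 0.0164; interval 0.0164 ± 0.04406 gives (-0.028, 0.060).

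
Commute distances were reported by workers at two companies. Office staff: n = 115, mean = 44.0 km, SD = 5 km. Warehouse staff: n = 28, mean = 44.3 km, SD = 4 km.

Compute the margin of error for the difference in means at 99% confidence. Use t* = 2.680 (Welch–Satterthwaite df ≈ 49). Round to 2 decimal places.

2.38

Per-group SEs: s₁/√n₁ = 5/√115 = 0.4663, s₂/√n₂ = 4/√28 = 0.7559.
Unpooled SE of the difference: √(0.21743569 + 0.57138481) = 0.8882.
Margin of error = t* · SE = 2.680 × 0.8882 = 2.3804.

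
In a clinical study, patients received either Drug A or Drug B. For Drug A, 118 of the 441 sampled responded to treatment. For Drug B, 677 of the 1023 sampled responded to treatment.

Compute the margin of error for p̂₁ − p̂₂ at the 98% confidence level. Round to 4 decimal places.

0.0599

First, p̂₁ = 118/441 = 0.2676; p̂₂ = 677/1023 = 0.6618.
The two standard errors are √(0.2676×0.7324/441) = 0.02108 and √(0.6618×0.3382/1023) = 0.01479.
Because the samples are independent, SE_diff = √(0.02108² + 0.01479²) = 0.02575.
Using z* = 2.326 for 98%, ME = 2.326 × 0.02575 = 0.05989.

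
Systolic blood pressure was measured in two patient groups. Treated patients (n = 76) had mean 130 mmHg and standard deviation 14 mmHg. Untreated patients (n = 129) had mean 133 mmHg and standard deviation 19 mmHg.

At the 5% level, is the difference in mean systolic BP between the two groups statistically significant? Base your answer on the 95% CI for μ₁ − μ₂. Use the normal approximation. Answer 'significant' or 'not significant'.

not significant

Per-group SEs: s₁/√n₁ = 14/√76 = 1.6059, s₂/√n₂ = 19/√129 = 1.6729.
Unpooled SE of the difference: √(2.57891481 + 2.79859441) = 2.3189.
Margin of error = z* · SE = 1.960 × 2.3189 = 4.5450.
x̄₁ − x̄₂ = 130 − 133 = -3.0000.
CI: -3.0000 ± 4.5450 = (-7.5450, 1.5450).
The interval (-7.5450, 1.5450) contains 0, so the difference is not significant.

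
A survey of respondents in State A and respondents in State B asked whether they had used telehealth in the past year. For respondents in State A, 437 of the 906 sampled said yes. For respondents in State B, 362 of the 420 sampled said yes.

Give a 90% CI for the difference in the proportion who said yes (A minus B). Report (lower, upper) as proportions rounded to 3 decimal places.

First, p̂₁ = 437/906 = 0.4823; p̂₂ = 362/420 = 0.8619.
The two standard errors are √(0.4823×0.5177/906) = 0.01660 and √(0.8619×0.1381/420) = 0.01683.
Because the samples are independent, SE_diff = √(0.01660² + 0.01683²) = 0.02364.
Using z* = 1.645 for 90%, ME = 1.645 × 0.02364 = 0.03889.
p̂₁ − p̂₂ = -0.3796; interval -0.3796 ± 0.03889 gives (-0.418, -0.341).

(-0.418, -0.341)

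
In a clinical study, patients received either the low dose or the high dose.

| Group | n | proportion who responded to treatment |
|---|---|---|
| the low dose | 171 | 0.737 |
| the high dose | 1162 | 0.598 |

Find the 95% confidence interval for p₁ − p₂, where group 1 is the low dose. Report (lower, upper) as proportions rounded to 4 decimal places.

The two standard errors are √(0.7370×0.2630/171) = 0.03367 and √(0.5980×0.4020/1162) = 0.01438.
Because the samples are independent, SE_diff = √(0.03367² + 0.01438²) = 0.03661.
Using z* = 1.960 for 95%, ME = 1.960 × 0.03661 = 0.07176.
p̂₁ − p̂₂ = 0.1390; interval 0.1390 ± 0.07176 gives (0.0672, 0.2108).

(0.0672, 0.2108)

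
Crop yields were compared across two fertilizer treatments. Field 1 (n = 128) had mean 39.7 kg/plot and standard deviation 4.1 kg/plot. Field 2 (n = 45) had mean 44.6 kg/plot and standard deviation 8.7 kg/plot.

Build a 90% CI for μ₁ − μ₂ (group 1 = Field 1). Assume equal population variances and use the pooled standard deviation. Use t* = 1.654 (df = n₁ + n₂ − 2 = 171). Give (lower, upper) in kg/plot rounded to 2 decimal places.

s_p = √[((n₁−1)s₁² + (n₂−1)s₂²)/(n₁+n₂−2)] = √[(127·4.1² + 44·8.7²)/171] = 5.6534.
SE = 5.6534·√(1/128 + 1/45) = 0.9798.
With t* = 1.654, margin = 1.654 × 0.9798 = 1.6206.
x̄₁ − x̄₂ = 39.7 − 44.6 = -4.9000; interval -4.9000 ± 1.6206 = (-6.52, -3.28).

(-6.52, -3.28)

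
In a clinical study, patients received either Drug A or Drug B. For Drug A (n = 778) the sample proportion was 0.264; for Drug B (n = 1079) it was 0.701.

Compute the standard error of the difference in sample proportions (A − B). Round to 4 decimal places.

The two standard errors are √(0.2640×0.7360/778) = 0.01580 and √(0.7010×0.2990/1079) = 0.01394.
Because the samples are independent, SE_diff = √(0.01580² + 0.01394²) = 0.02107.

0.0211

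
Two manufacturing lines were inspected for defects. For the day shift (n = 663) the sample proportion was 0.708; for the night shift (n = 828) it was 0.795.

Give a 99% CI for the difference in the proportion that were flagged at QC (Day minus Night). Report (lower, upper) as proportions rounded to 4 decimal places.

(-0.1451, -0.0289)

SE₁ = √(p̂₁(1−p̂₁)/n₁) = √(0.7080·0.2920/663) = 0.01766; SE₂ = √(0.7950·0.2050/828) = 0.01403.
Independent samples: SE of the difference = √(SE₁² + SE₂²) = √(0.0003118756 + 0.0001968409) = 0.02255.
z* for 99% confidence is 2.576, so the margin of error is 2.576 × 0.02255 = 0.05809.
Point estimate p̂₁ − p̂₂ = 0.7080 − 0.7950 = -0.0870.
-0.0870 ± 0.05809 → (-0.1451, -0.0289).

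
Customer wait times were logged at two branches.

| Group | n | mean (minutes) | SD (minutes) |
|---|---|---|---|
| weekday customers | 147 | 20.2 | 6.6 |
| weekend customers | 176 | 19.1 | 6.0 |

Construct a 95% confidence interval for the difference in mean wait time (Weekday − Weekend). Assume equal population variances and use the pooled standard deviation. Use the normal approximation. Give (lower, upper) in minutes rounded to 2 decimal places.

s_p = √[((n₁−1)s₁² + (n₂−1)s₂²)/(n₁+n₂−2)] = √[(146·6.6² + 175·6.0²)/321] = 6.2800.
SE = 6.2800·√(1/147 + 1/176) = 0.7017.
With z* = 1.960, margin = 1.960 × 0.7017 = 1.3753.
x̄₁ − x̄₂ = 20.2 − 19.1 = 1.1000; interval 1.1000 ± 1.3753 = (-0.28, 2.48).

(-0.28, 2.48)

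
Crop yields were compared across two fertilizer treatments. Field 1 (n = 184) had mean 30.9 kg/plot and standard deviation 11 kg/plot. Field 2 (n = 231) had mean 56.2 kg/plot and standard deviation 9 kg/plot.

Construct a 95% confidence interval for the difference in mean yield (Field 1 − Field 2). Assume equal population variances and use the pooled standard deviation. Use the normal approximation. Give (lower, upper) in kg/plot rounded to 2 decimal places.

s_p = √[((n₁−1)s₁² + (n₂−1)s₂²)/(n₁+n₂−2)] = √[(183·11² + 230·9²)/413] = 9.9360.
SE = 9.9360·√(1/184 + 1/231) = 0.9818.
With z* = 1.960, margin = 1.960 × 0.9818 = 1.9243.
x̄₁ − x̄₂ = 30.9 − 56.2 = -25.3000; interval -25.3000 ± 1.9243 = (-27.22, -23.38).

(-27.22, -23.38)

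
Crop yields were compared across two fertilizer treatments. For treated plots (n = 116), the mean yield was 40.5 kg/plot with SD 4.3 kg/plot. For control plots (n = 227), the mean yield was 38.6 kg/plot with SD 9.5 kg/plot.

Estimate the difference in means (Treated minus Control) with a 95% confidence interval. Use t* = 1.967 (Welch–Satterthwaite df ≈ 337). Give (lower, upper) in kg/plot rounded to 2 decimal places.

Per-group SEs: s₁/√n₁ = 4.3/√116 = 0.3992, s₂/√n₂ = 9.5/√227 = 0.6305.
Unpooled SE of the difference: √(0.15936064 + 0.39753025) = 0.7463.
Margin of error = t* · SE = 1.967 × 0.7463 = 1.4680.
x̄₁ − x̄₂ = 40.5 − 38.6 = 1.9000.
CI: 1.9000 ± 1.4680 = (0.43, 3.37).

(0.43, 3.37)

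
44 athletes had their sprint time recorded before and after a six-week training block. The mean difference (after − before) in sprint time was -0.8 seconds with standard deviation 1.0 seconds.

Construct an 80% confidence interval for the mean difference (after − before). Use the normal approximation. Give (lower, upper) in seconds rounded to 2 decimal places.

Paired design: SE = s_d/√n = 1.0/√44 = 0.1508.
z* = 1.282; margin of error = 1.282 × 0.1508 = 0.1933.
-0.8 ± 0.1933 → (-0.99, -0.61).

(-0.99, -0.61)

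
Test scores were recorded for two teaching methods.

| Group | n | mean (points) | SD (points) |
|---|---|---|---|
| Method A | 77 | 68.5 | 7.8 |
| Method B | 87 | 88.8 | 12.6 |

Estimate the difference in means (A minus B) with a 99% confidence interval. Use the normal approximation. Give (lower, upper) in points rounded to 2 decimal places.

Per-group SEs: s₁/√n₁ = 7.8/√77 = 0.8889, s₂/√n₂ = 12.6/√87 = 1.3509.
Unpooled SE of the difference: √(0.79014321 + 1.82493081) = 1.6171.
Margin of error = z* · SE = 2.576 × 1.6171 = 4.1656.
x̄₁ − x̄₂ = 68.5 − 88.8 = -20.3000.
CI: -20.3000 ± 4.1656 = (-24.47, -16.13).

(-24.47, -16.13)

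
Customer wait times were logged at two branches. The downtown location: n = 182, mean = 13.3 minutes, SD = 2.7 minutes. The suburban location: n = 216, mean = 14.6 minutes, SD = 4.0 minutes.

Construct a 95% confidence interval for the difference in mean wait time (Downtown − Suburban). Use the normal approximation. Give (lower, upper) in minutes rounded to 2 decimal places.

Standard errors of each mean: 2.7/√182 = 0.2001 and 4.0/√216 = 0.2722.
SE(x̄₁ − x̄₂) = √(0.2001² + 0.2722²) = 0.3378 for independent samples with unequal variances.
With z* = 1.960, the margin is 1.960 × 0.3378 = 0.6621.
x̄₁ − x̄₂ = 13.3 − 14.6 = -1.3000; the interval is -1.3000 ± 0.6621 = (-1.96, -0.64).

(-1.96, -0.64)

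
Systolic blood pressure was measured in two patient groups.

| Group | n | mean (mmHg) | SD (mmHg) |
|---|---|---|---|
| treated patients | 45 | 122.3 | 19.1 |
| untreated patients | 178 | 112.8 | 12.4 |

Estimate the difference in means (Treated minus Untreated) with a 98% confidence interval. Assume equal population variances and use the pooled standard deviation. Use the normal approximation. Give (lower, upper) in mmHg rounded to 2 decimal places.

(4.07, 14.93)

Pooled variance s_p² = [44·19.1² + 177·12.4²] / (45+178−2) = 195.7790, so s_p = 13.9921.
SE_diff = s_p·√(1/n₁ + 1/n₂) = 13.9921·√(1/45 + 1/178) = 2.3346.
z* = 2.326; margin = 2.326 × 2.3346 = 5.4303.
Difference = 122.3 − 112.8 = 9.5000.
9.5000 ± 5.4303 → (4.07, 14.93).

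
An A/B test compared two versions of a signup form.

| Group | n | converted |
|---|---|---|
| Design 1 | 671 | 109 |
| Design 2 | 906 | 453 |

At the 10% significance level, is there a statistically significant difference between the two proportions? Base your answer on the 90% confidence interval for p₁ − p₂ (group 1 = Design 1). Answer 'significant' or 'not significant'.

Sample proportions: 109/671 = 0.1624, 453/906 = 0.5000.
Each SE is √(p̂(1−p̂)/n): √(0.1624·0.8376/671) = 0.01424 and √(0.5000·0.5000/906) = 0.01661.
SE(p̂₁ − p̂₂) = √(SE₁² + SE₂²) = √(0.0002027776 + 0.0002758921) = 0.02188, since the two samples are independent.
At 90% confidence z* = 1.645; margin = 1.645 × 0.02188 = 0.03599.
The difference is 0.1624 − 0.5000 = -0.3376, so the interval is -0.3376 ± 0.03599 = (-0.37359, -0.30161).
The interval (-0.37359, -0.30161) does not contain 0, so the difference is significant.

significant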